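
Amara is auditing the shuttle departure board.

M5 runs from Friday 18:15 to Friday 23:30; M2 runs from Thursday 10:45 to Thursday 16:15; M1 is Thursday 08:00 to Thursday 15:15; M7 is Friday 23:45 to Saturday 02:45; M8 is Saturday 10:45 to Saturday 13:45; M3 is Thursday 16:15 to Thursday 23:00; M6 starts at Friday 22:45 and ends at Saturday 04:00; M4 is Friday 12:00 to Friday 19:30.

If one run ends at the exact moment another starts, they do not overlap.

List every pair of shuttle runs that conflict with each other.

M1 & M2, M4 & M5, M5 & M6, M6 & M7

Sorted by start: M1, M2, M3, M4, M5, M6, M7, M8.
M2 starts before M1 ends → M1 and M2 overlap.
M3 starts after M1 ends, so M1 has no further overlaps.
M3 starts exactly when M2 ends (back-to-back, no overlap), so M2 has no further overlaps.
M4 starts after M3 ends, so M3 has no further overlaps.
M5 starts before M4 ends → M4 and M5 overlap.
M6 starts after M4 ends, so M4 has no further overlaps.
M6 starts before M5 ends → M5 and M6 overlap.
M7 starts after M5 ends, so M5 has no further overlaps.
M7 starts before M6 ends → M6 and M7 overlap.
M8 starts after M6 ends.
M8 starts after M7 ends.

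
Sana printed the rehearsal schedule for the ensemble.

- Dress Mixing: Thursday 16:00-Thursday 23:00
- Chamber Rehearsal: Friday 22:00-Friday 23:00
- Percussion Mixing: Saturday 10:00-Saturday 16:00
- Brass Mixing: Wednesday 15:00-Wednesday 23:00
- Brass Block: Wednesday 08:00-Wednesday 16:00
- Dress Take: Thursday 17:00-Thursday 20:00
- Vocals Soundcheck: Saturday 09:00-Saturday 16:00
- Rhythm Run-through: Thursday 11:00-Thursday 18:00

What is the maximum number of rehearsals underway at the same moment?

3

Walk through starts and ends in time order (an end at T is processed before a start at T):
Wednesday 08:00 start Brass Block → 1
Wednesday 15:00 start Brass Mixing → 2
Wednesday 16:00 end Brass Block → 1
Wednesday 23:00 end Brass Mixing → 0
Thursday 11:00 start Rhythm Run-through → 1
Thursday 16:00 start Dress Mixing → 2
Thursday 17:00 start Dress Take → 3
Thursday 18:00 end Rhythm Run-through → 2
Thursday 20:00 end Dress Take → 1
Thursday 23:00 end Dress Mixing → 0
Friday 22:00 start Chamber Rehearsal → 1
Friday 23:00 end Chamber Rehearsal → 0
Saturday 09:00 start Vocals Soundcheck → 1
Saturday 10:00 start Percussion Mixing → 2
Saturday 16:00 end Percussion Mixing → 1
Saturday 16:00 end Vocals Soundcheck → 0
Peak is 3, at Thursday 17:00 (Dress Mixing, Dress Take, Rhythm Run-through).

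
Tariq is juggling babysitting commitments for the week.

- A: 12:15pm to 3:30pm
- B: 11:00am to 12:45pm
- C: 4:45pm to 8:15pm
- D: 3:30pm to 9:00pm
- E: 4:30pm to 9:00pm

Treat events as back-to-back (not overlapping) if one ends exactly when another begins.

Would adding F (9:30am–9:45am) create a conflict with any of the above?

No — it doesn't clash with anything

B: starts 11:00am at or after F ends 9:45am → clear.
A: starts 12:15pm at or after F ends 9:45am → clear.
D: starts 3:30pm at or after F ends 9:45am → clear.
E: starts 4:30pm at or after F ends 9:45am → clear.
C: starts 4:45pm at or after F ends 9:45am → clear.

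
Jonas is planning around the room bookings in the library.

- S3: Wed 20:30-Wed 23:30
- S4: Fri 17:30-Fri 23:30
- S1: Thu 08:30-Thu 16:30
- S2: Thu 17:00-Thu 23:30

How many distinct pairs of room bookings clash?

Sorted by start: S3, S1, S2, S4.
S1 starts after S3 ends, so nothing later overlaps S3 either.
S2 starts after S1 ends, so nothing later overlaps S1 either.
S4 starts after S2 ends.
No pair overlaps.

0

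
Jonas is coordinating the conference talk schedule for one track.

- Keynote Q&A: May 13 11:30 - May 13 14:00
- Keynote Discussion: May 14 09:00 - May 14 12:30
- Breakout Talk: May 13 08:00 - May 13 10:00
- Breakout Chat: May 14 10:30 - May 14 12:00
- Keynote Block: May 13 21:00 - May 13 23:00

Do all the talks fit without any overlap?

Check each pair: they overlap iff neither finishes before the other starts.
Sorted by start: Breakout Talk, Keynote Q&A, Keynote Block, Keynote Discussion, Breakout Chat.
Keynote Q&A starts after Breakout Talk ends — done with Breakout Talk.
Keynote Block starts after Keynote Q&A ends — done with Keynote Q&A.
Keynote Discussion starts after Keynote Block ends — done with Keynote Block.
Breakout Chat starts before Keynote Discussion ends → Keynote Discussion and Breakout Chat overlap.
That's a conflict, so the schedule is not conflict-free.

No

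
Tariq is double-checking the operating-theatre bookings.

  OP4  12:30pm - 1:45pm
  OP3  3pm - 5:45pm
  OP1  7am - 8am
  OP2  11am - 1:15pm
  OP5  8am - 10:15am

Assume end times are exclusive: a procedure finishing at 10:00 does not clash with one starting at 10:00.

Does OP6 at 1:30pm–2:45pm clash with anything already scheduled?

OP1: ends 8am at or before OP6 starts 1:30pm → clear.
OP5: ends 10:15am at or before OP6 starts 1:30pm → clear.
OP2: ends 1:15pm at or before OP6 starts 1:30pm → clear.
OP4: starts 12:30pm before OP6 ends 2:45pm, and ends 1:45pm after OP6 starts 1:30pm → overlap.
OP3: starts 3pm at or after OP6 ends 2:45pm → clear.
OP6 overlaps OP4.

Yes — it overlaps OP4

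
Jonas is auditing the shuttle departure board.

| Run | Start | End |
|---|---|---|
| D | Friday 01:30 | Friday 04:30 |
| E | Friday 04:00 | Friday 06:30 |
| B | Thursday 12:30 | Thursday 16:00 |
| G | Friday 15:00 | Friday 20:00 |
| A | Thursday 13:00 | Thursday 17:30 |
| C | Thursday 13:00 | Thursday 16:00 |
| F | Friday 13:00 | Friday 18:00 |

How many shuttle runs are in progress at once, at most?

Sort all start/end points and keep a running count:
Thursday 12:30 start B → 1
Thursday 13:00 start A → 2
Thursday 13:00 start C → 3
Thursday 16:00 end B → 2
Thursday 16:00 end C → 1
Thursday 17:30 end A → 0
Friday 01:30 start D → 1
Friday 04:00 start E → 2
Friday 04:30 end D → 1
Friday 06:30 end E → 0
Friday 13:00 start F → 1
Friday 15:00 start G → 2
Friday 18:00 end F → 1
Friday 20:00 end G → 0
Peak is 3, at Thursday 13:00 (A, B, C).

3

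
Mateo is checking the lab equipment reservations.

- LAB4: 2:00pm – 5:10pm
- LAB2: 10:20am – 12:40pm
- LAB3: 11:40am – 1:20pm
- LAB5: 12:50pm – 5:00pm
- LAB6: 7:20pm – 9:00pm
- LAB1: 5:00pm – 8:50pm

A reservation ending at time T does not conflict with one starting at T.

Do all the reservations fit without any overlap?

No

Two intervals overlap when each starts before the other ends.
Sorted by start: LAB2, LAB3, LAB5, LAB4, LAB1, LAB6.
LAB3 starts before LAB2 ends → LAB2 and LAB3 overlap.
That's a conflict, so the schedule is not conflict-free.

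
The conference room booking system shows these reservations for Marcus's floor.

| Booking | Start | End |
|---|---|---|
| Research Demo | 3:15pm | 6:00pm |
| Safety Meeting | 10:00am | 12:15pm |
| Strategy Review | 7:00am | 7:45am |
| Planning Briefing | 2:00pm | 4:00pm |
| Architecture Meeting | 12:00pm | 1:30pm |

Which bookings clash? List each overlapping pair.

Architecture Meeting & Safety Meeting, Planning Briefing & Research Demo

Sorted by start: Strategy Review, Safety Meeting, Architecture Meeting, Planning Briefing, Research Demo.
Safety Meeting starts after Strategy Review ends, so nothing later overlaps Strategy Review either.
Architecture Meeting starts before Safety Meeting ends → Safety Meeting and Architecture Meeting overlap.
Planning Briefing starts after Safety Meeting ends, so nothing later overlaps Safety Meeting either.
Planning Briefing starts after Architecture Meeting ends, so nothing later overlaps Architecture Meeting either.
Research Demo starts before Planning Briefing ends → Planning Briefing and Research Demo overlap.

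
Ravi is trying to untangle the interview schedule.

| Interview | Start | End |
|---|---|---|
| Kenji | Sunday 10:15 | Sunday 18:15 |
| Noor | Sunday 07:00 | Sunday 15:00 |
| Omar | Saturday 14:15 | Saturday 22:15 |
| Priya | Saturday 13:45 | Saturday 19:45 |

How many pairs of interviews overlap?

2

Sorted by start: Priya, Omar, Noor, Kenji.
Omar starts before Priya ends → Priya and Omar overlap.
Noor starts after Priya ends, so Priya has no further overlaps.
Noor starts after Omar ends, so Omar has no further overlaps.
Kenji starts before Noor ends → Noor and Kenji overlap.
Overlapping pairs: Kenji & Noor, Omar & Priya — 2 in total.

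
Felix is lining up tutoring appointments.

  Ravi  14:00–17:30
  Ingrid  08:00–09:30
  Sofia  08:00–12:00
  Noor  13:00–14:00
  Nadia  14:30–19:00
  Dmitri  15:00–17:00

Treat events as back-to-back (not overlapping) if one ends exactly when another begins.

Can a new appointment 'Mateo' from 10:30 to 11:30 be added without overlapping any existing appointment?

No — it overlaps Sofia

Ingrid: ends 09:30 at or before Mateo starts 10:30 → clear.
Sofia: starts 08:00 before Mateo ends 11:30, and ends 12:00 after Mateo starts 10:30 → overlap.
Noor: starts 13:00 at or after Mateo ends 11:30 → clear.
Ravi: starts 14:00 at or after Mateo ends 11:30 → clear.
Nadia: starts 14:30 at or after Mateo ends 11:30 → clear.
Dmitri: starts 15:00 at or after Mateo ends 11:30 → clear.
Mateo overlaps Sofia.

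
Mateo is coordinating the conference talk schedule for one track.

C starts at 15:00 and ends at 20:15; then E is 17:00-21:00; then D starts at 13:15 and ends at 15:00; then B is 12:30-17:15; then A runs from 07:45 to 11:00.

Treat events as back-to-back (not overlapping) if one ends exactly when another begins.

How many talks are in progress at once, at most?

3

Sweep the timeline, counting +1 at each start and −1 at each end (ends before starts at a tie):
07:45 start A → 1
11:00 end A → 0
12:30 start B → 1
13:15 start D → 2
15:00 end D → 1
15:00 start C → 2
17:00 start E → 3
17:15 end B → 2
20:15 end C → 1
21:00 end E → 0
Peak is 3, at 17:00 (B, C, E).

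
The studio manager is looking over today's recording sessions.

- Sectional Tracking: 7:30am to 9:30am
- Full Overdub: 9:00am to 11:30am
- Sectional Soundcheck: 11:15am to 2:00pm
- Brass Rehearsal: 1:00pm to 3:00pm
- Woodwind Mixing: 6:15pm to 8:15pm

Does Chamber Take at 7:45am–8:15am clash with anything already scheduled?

Sectional Tracking: starts 7:30am before Chamber Take ends 8:15am, and ends 9:30am after Chamber Take starts 7:45am → overlap.
Full Overdub: starts 9:00am at or after Chamber Take ends 8:15am → clear.
Sectional Soundcheck: starts 11:15am at or after Chamber Take ends 8:15am → clear.
Brass Rehearsal: starts 1:00pm at or after Chamber Take ends 8:15am → clear.
Woodwind Mixing: starts 6:15pm at or after Chamber Take ends 8:15am → clear.
Chamber Take overlaps Sectional Tracking.

Yes — it overlaps Sectional Tracking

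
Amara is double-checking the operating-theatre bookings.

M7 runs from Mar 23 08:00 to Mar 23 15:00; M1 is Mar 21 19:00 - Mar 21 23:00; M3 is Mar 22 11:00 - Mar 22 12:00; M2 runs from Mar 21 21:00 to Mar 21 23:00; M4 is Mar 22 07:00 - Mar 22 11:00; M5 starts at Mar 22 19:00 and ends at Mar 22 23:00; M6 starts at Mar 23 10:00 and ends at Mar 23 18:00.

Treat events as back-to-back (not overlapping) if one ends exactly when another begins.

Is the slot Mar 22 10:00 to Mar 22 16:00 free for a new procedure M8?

M1: ends Mar 21 23:00 at or before M8 starts Mar 22 10:00 → clear.
M2: ends Mar 21 23:00 at or before M8 starts Mar 22 10:00 → clear.
M4: starts Mar 22 07:00 before M8 ends Mar 22 16:00, and ends Mar 22 11:00 after M8 starts Mar 22 10:00 → overlap.
M3: starts Mar 22 11:00 before M8 ends Mar 22 16:00, and ends Mar 22 12:00 after M8 starts Mar 22 10:00 → overlap.
M5: starts Mar 22 19:00 at or after M8 ends Mar 22 16:00 → clear.
M7: starts Mar 23 08:00 at or after M8 ends Mar 22 16:00 → clear.
M6: starts Mar 23 10:00 at or after M8 ends Mar 22 16:00 → clear.
M8 overlaps M3, M4.

No — it overlaps M3, M4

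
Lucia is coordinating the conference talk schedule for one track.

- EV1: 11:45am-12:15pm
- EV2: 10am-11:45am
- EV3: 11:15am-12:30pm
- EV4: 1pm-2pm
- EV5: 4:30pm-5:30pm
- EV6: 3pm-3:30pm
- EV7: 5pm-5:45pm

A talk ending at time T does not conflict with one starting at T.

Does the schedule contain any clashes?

Sorted by start: EV2, EV3, EV1, EV4, EV6, EV5, EV7.
EV3 starts before EV2 ends → EV2 and EV3 overlap.
That's a conflict, so the schedule is not conflict-free.

Yes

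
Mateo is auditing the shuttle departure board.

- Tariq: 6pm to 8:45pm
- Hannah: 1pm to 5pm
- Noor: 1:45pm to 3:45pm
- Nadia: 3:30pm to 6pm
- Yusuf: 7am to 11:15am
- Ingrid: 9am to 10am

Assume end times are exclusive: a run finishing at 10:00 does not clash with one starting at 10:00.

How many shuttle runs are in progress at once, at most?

Walk through starts and ends in time order (an end at T is processed before a start at T):
7am start Yusuf → 1
9am start Ingrid → 2
10am end Ingrid → 1
11:15am end Yusuf → 0
1pm start Hannah → 1
1:45pm start Noor → 2
3:30pm start Nadia → 3
3:45pm end Noor → 2
5pm end Hannah → 1
6pm end Nadia → 0
6pm start Tariq → 1
8:45pm end Tariq → 0
Peak is 3, at 3:30pm (Hannah, Nadia, Noor).

3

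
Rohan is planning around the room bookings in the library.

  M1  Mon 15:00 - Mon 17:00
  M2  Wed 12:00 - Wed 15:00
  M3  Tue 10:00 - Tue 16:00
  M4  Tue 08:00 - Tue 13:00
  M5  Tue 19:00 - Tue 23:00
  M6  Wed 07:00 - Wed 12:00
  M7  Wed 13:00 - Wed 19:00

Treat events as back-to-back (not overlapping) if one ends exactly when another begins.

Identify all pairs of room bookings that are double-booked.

Sorted by start: M1, M4, M3, M5, M6, M2, M7.
M4 starts after M1 ends, so M1 has no further overlaps.
M3 starts before M4 ends → M4 and M3 overlap.
M5 starts after M4 ends, so M4 has no further overlaps.
M5 starts after M3 ends, so M3 has no further overlaps.
M6 starts after M5 ends, so M5 has no further overlaps.
M2 starts exactly when M6 ends (back-to-back, no overlap), so M6 has no further overlaps.
M7 starts before M2 ends → M2 and M7 overlap.

M2 & M7, M3 & M4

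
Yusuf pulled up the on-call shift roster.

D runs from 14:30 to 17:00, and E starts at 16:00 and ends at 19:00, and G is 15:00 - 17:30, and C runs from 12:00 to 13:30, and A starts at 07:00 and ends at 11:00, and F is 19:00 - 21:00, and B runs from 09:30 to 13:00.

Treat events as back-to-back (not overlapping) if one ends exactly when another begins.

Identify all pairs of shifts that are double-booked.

Check each pair: they overlap iff neither finishes before the other starts.
Sorted by start: A, B, C, D, G, E, F.
B starts before A ends → A and B overlap.
C starts after A ends, so nothing later overlaps A either.
C starts before B ends → B and C overlap.
D starts after B ends, so nothing later overlaps B either.
D starts after C ends, so nothing later overlaps C either.
G starts before D ends → D and G overlap.
E starts before D ends → D and E overlap.
F starts after D ends.
E starts before G ends → G and E overlap.
F starts after G ends.
F starts exactly when E ends (back-to-back, no overlap).

A & B, B & C, D & E, D & G, E & G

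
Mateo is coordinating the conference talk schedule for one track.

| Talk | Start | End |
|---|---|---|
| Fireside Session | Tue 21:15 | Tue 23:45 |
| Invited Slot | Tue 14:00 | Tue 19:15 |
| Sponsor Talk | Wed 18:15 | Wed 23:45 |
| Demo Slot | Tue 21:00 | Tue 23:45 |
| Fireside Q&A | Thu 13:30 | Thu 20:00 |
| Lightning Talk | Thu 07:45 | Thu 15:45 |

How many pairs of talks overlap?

Check each pair: they overlap iff neither finishes before the other starts.
Sorted by start: Invited Slot, Demo Slot, Fireside Session, Sponsor Talk, Lightning Talk, Fireside Q&A.
Demo Slot starts after Invited Slot ends, so nothing later overlaps Invited Slot either.
Fireside Session starts before Demo Slot ends → Demo Slot and Fireside Session overlap.
Sponsor Talk starts after Demo Slot ends, so nothing later overlaps Demo Slot either.
Sponsor Talk starts after Fireside Session ends, so nothing later overlaps Fireside Session either.
Lightning Talk starts after Sponsor Talk ends, so nothing later overlaps Sponsor Talk either.
Fireside Q&A starts before Lightning Talk ends → Lightning Talk and Fireside Q&A overlap.
Overlapping pairs: Demo Slot & Fireside Session, Fireside Q&A & Lightning Talk — 2 in total.

2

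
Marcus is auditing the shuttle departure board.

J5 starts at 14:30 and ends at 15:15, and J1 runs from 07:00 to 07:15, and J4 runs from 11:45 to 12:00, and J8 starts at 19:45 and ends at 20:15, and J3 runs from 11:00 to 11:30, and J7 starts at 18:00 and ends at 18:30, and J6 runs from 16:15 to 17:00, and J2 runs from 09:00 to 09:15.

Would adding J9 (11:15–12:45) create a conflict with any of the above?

Yes — it overlaps J3, J4

J1: ends 07:15 at or before J9 starts 11:15 → clear.
J2: ends 09:15 at or before J9 starts 11:15 → clear.
J3: starts 11:00 before J9 ends 12:45, and ends 11:30 after J9 starts 11:15 → overlap.
J4: starts 11:45 before J9 ends 12:45, and ends 12:00 after J9 starts 11:15 → overlap.
J5: starts 14:30 at or after J9 ends 12:45 → clear.
J6: starts 16:15 at or after J9 ends 12:45 → clear.
J7: starts 18:00 at or after J9 ends 12:45 → clear.
J8: starts 19:45 at or after J9 ends 12:45 → clear.
J9 overlaps J3, J4.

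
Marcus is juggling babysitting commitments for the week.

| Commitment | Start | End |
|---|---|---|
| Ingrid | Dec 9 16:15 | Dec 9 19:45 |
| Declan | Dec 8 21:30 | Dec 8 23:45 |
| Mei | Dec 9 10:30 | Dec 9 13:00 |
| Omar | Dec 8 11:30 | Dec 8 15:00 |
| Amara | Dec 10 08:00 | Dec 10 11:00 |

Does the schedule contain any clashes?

No

Check each pair: they overlap iff neither finishes before the other starts.
Sorted by start: Omar, Declan, Mei, Ingrid, Amara.
Declan starts after Omar ends — done with Omar.
Mei starts after Declan ends — done with Declan.
Ingrid starts after Mei ends — done with Mei.
Amara starts after Ingrid ends.
Every pair is clear; the schedule has no overlaps.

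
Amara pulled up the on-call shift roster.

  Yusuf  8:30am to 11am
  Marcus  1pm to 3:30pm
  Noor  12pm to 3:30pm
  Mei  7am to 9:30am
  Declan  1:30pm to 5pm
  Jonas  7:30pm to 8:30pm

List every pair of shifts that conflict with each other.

Declan & Marcus, Declan & Noor, Marcus & Noor, Mei & Yusuf

Sorted by start: Mei, Yusuf, Noor, Marcus, Declan, Jonas.
Yusuf starts before Mei ends → Mei and Yusuf overlap.
Noor starts after Mei ends; Mei is clear from here.
Noor starts after Yusuf ends; Yusuf is clear from here.
Marcus starts before Noor ends → Noor and Marcus overlap.
Declan starts before Noor ends → Noor and Declan overlap.
Jonas starts after Noor ends.
Declan starts before Marcus ends → Marcus and Declan overlap.
Jonas starts after Marcus ends.
Jonas starts after Declan ends.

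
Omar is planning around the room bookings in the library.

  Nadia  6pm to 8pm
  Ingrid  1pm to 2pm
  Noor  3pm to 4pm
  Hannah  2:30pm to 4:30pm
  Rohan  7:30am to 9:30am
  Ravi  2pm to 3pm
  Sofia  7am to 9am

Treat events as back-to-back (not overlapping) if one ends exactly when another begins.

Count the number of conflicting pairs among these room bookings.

Check each pair: they overlap iff neither finishes before the other starts.
Sorted by start: Sofia, Rohan, Ingrid, Ravi, Hannah, Noor, Nadia.
Rohan starts before Sofia ends → Sofia and Rohan overlap.
Ingrid starts after Sofia ends, so Sofia has no further overlaps.
Ingrid starts after Rohan ends, so Rohan has no further overlaps.
Ravi starts exactly when Ingrid ends (back-to-back, no overlap), so Ingrid has no further overlaps.
Hannah starts before Ravi ends → Ravi and Hannah overlap.
Noor starts exactly when Ravi ends (back-to-back, no overlap), so Ravi has no further overlaps.
Noor starts before Hannah ends → Hannah and Noor overlap.
Nadia starts after Hannah ends.
Nadia starts after Noor ends.
Overlapping pairs: Hannah & Noor, Hannah & Ravi, Rohan & Sofia — 3 in total.

3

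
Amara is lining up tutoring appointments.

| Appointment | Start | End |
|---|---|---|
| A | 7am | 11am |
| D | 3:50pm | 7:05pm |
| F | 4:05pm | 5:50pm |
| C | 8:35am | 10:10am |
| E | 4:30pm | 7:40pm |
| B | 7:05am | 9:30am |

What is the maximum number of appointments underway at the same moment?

3

Sweep the timeline, counting +1 at each start and −1 at each end (ends before starts at a tie):
7am start A → 1
7:05am start B → 2
8:35am start C → 3
9:30am end B → 2
10:10am end C → 1
11am end A → 0
3:50pm start D → 1
4:05pm start F → 2
4:30pm start E → 3
5:50pm end F → 2
7:05pm end D → 1
7:40pm end E → 0
Peak is 3, at 8:35am (A, B, C).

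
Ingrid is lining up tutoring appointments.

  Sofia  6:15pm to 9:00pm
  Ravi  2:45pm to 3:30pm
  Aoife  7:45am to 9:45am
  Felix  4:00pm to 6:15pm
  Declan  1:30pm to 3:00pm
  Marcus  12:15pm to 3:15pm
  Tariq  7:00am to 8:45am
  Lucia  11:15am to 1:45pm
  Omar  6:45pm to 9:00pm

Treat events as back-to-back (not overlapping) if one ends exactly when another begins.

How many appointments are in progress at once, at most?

3

Walk through starts and ends in time order (an end at T is processed before a start at T):
7:00am start Tariq → 1
7:45am start Aoife → 2
8:45am end Tariq → 1
9:45am end Aoife → 0
11:15am start Lucia → 1
12:15pm start Marcus → 2
1:30pm start Declan → 3
1:45pm end Lucia → 2
2:45pm start Ravi → 3
3:00pm end Declan → 2
3:15pm end Marcus → 1
3:30pm end Ravi → 0
4:00pm start Felix → 1
6:15pm end Felix → 0
6:15pm start Sofia → 1
6:45pm start Omar → 2
9:00pm end Omar → 1
9:00pm end Sofia → 0
Peak is 3, at 1:30pm (Declan, Lucia, Marcus).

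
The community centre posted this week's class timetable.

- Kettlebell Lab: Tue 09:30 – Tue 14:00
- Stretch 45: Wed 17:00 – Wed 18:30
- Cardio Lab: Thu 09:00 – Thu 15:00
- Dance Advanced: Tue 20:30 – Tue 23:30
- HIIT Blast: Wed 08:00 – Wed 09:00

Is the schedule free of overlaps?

Sorted by start: Kettlebell Lab, Dance Advanced, HIIT Blast, Stretch 45, Cardio Lab.
Dance Advanced starts after Kettlebell Lab ends — done with Kettlebell Lab.
HIIT Blast starts after Dance Advanced ends — done with Dance Advanced.
Stretch 45 starts after HIIT Blast ends — done with HIIT Blast.
Cardio Lab starts after Stretch 45 ends.
Every pair is clear; the schedule has no overlaps.

Yes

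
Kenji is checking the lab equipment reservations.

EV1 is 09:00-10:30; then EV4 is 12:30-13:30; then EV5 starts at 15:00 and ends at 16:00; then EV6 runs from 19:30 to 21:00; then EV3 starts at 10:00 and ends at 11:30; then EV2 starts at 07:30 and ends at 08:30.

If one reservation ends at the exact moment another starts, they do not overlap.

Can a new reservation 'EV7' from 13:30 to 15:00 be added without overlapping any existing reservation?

Yes — the slot is free

EV2: ends 08:30 at or before EV7 starts 13:30 → clear.
EV1: ends 10:30 at or before EV7 starts 13:30 → clear.
EV3: ends 11:30 at or before EV7 starts 13:30 → clear.
EV4: ends 13:30 at or before EV7 starts 13:30 → clear.
EV5: starts 15:00 at or after EV7 ends 15:00 → clear.
EV6: starts 19:30 at or after EV7 ends 15:00 → clear.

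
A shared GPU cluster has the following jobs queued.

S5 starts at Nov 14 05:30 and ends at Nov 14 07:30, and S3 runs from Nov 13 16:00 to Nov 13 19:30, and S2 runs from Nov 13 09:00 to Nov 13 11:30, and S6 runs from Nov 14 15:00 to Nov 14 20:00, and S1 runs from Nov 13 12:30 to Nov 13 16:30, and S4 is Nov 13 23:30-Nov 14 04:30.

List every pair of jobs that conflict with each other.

Sorted by start: S2, S1, S3, S4, S5, S6.
S1 starts after S2 ends — done with S2.
S3 starts before S1 ends → S1 and S3 overlap.
S4 starts after S1 ends — done with S1.
S4 starts after S3 ends — done with S3.
S5 starts after S4 ends — done with S4.
S6 starts after S5 ends.

S1 & S3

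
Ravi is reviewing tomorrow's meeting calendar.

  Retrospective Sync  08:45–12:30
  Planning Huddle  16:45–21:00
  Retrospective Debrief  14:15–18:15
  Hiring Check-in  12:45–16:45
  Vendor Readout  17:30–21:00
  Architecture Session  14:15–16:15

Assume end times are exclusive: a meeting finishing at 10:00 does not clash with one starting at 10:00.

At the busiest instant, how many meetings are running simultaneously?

Sweep the timeline, counting +1 at each start and −1 at each end (ends before starts at a tie):
08:45 start Retrospective Sync → 1
12:30 end Retrospective Sync → 0
12:45 start Hiring Check-in → 1
14:15 start Architecture Session → 2
14:15 start Retrospective Debrief → 3
16:15 end Architecture Session → 2
16:45 end Hiring Check-in → 1
16:45 start Planning Huddle → 2
17:30 start Vendor Readout → 3
18:15 end Retrospective Debrief → 2
21:00 end Planning Huddle → 1
21:00 end Vendor Readout → 0
Peak is 3, at 14:15 (Architecture Session, Hiring Check-in, Retrospective Debrief).

3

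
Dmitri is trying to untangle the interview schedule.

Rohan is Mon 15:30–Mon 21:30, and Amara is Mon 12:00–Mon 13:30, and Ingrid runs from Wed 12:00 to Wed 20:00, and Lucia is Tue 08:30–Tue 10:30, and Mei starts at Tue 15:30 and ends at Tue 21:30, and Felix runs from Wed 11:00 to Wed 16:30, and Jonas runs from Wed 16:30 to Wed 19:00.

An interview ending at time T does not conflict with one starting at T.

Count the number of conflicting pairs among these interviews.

2

Sorted by start: Amara, Rohan, Lucia, Mei, Felix, Ingrid, Jonas.
Rohan starts after Amara ends, so nothing later overlaps Amara either.
Lucia starts after Rohan ends, so nothing later overlaps Rohan either.
Mei starts after Lucia ends, so nothing later overlaps Lucia either.
Felix starts after Mei ends, so nothing later overlaps Mei either.
Ingrid starts before Felix ends → Felix and Ingrid overlap.
Jonas starts exactly when Felix ends (back-to-back, no overlap).
Jonas starts before Ingrid ends → Ingrid and Jonas overlap.
Overlapping pairs: Felix & Ingrid, Ingrid & Jonas — 2 in total.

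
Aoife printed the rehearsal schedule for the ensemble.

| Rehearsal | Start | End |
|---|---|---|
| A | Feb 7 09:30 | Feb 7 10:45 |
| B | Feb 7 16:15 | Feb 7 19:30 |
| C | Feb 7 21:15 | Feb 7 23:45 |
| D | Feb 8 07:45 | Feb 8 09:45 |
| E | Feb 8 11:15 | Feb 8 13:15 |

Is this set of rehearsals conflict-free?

Two intervals overlap when each starts before the other ends.
Sorted by start: A, B, C, D, E.
B starts after A ends, so nothing later overlaps A either.
C starts after B ends, so nothing later overlaps B either.
D starts after C ends, so nothing later overlaps C either.
E starts after D ends.
Every pair is clear; the schedule has no overlaps.

Yes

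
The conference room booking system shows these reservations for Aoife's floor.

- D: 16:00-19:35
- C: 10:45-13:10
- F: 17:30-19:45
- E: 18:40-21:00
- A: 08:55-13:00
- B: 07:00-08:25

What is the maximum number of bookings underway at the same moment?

3

Sort all start/end points and keep a running count:
07:00 start B → 1
08:25 end B → 0
08:55 start A → 1
10:45 start C → 2
13:00 end A → 1
13:10 end C → 0
16:00 start D → 1
17:30 start F → 2
18:40 start E → 3
19:35 end D → 2
19:45 end F → 1
21:00 end E → 0
Peak is 3, at 18:40 (D, E, F).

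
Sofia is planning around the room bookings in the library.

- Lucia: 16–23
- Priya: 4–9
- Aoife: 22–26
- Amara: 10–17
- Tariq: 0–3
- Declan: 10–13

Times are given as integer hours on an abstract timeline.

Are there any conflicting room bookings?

Sorted by start: Tariq, Priya, Amara, Declan, Lucia, Aoife.
Priya starts after Tariq ends, so nothing later overlaps Tariq either.
Amara starts after Priya ends, so nothing later overlaps Priya either.
Declan starts before Amara ends → Amara and Declan overlap.
That's a conflict, so the schedule is not conflict-free.

Yes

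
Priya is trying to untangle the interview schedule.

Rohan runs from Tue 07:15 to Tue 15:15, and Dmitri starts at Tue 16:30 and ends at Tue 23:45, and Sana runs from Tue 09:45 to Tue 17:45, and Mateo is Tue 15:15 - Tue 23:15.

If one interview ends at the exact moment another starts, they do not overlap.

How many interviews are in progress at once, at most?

Sweep the timeline, counting +1 at each start and −1 at each end (ends before starts at a tie):
Tue 07:15 start Rohan → 1
Tue 09:45 start Sana → 2
Tue 15:15 end Rohan → 1
Tue 15:15 start Mateo → 2
Tue 16:30 start Dmitri → 3
Tue 17:45 end Sana → 2
Tue 23:15 end Mateo → 1
Tue 23:45 end Dmitri → 0
Peak is 3, at Tue 16:30 (Dmitri, Mateo, Sana).

3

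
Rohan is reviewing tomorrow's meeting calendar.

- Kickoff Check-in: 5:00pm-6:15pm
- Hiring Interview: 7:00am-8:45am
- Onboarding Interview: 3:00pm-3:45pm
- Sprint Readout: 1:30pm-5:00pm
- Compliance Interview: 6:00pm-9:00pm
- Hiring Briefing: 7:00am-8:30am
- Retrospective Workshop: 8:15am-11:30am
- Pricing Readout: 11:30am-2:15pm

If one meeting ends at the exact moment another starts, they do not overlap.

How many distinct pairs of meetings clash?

Sorted by start: Hiring Interview, Hiring Briefing, Retrospective Workshop, Pricing Readout, Sprint Readout, Onboarding Interview, Kickoff Check-in, Compliance Interview.
Hiring Briefing starts before Hiring Interview ends → Hiring Interview and Hiring Briefing overlap.
Retrospective Workshop starts before Hiring Interview ends → Hiring Interview and Retrospective Workshop overlap.
Pricing Readout starts after Hiring Interview ends — done with Hiring Interview.
Retrospective Workshop starts before Hiring Briefing ends → Hiring Briefing and Retrospective Workshop overlap.
Pricing Readout starts after Hiring Briefing ends — done with Hiring Briefing.
Pricing Readout starts exactly when Retrospective Workshop ends (back-to-back, no overlap) — done with Retrospective Workshop.
Sprint Readout starts before Pricing Readout ends → Pricing Readout and Sprint Readout overlap.
Onboarding Interview starts after Pricing Readout ends — done with Pricing Readout.
Onboarding Interview starts before Sprint Readout ends → Sprint Readout and Onboarding Interview overlap.
Kickoff Check-in starts exactly when Sprint Readout ends (back-to-back, no overlap) — done with Sprint Readout.
Kickoff Check-in starts after Onboarding Interview ends — done with Onboarding Interview.
Compliance Interview starts before Kickoff Check-in ends → Kickoff Check-in and Compliance Interview overlap.
Overlapping pairs: Compliance Interview & Kickoff Check-in, Hiring Briefing & Hiring Interview, Hiring Briefing & Retrospective Workshop, Hiring Interview & Retrospective Workshop, Onboarding Interview & Sprint Readout, Pricing Readout & Sprint Readout — 6 in total.

6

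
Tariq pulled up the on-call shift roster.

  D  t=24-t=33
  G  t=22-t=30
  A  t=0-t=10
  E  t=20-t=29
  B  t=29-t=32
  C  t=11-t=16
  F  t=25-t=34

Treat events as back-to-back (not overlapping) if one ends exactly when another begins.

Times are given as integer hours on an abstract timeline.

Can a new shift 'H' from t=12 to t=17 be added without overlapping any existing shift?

No — it overlaps C

A: ends t=10 at or before H starts t=12 → clear.
C: starts t=11 before H ends t=17, and ends t=16 after H starts t=12 → overlap.
E: starts t=20 at or after H ends t=17 → clear.
G: starts t=22 at or after H ends t=17 → clear.
D: starts t=24 at or after H ends t=17 → clear.
F: starts t=25 at or after H ends t=17 → clear.
B: starts t=29 at or after H ends t=17 → clear.
H overlaps C.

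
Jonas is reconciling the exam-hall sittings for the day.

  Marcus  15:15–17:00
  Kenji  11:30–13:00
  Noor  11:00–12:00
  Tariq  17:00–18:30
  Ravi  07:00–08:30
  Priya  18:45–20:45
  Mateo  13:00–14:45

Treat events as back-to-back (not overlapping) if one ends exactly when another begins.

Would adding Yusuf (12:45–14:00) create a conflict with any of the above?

Ravi: ends 08:30 at or before Yusuf starts 12:45 → clear.
Noor: ends 12:00 at or before Yusuf starts 12:45 → clear.
Kenji: starts 11:30 before Yusuf ends 14:00, and ends 13:00 after Yusuf starts 12:45 → overlap.
Mateo: starts 13:00 before Yusuf ends 14:00, and ends 14:45 after Yusuf starts 12:45 → overlap.
Marcus: starts 15:15 at or after Yusuf ends 14:00 → clear.
Tariq: starts 17:00 at or after Yusuf ends 14:00 → clear.
Priya: starts 18:45 at or after Yusuf ends 14:00 → clear.
Yusuf overlaps Mateo, Kenji.

Yes — it overlaps Kenji, Mateo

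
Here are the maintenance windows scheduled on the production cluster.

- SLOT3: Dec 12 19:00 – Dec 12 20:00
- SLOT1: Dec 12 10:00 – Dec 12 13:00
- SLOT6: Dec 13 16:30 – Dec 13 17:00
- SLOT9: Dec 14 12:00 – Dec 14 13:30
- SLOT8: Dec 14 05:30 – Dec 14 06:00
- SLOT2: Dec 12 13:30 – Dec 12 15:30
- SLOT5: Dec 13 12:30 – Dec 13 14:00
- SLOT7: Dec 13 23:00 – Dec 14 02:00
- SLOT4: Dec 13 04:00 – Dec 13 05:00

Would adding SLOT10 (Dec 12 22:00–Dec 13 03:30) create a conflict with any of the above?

No — it doesn't clash with anything

SLOT1: ends Dec 12 13:00 at or before SLOT10 starts Dec 12 22:00 → clear.
SLOT2: ends Dec 12 15:30 at or before SLOT10 starts Dec 12 22:00 → clear.
SLOT3: ends Dec 12 20:00 at or before SLOT10 starts Dec 12 22:00 → clear.
SLOT4: starts Dec 13 04:00 at or after SLOT10 ends Dec 13 03:30 → clear.
SLOT5: starts Dec 13 12:30 at or after SLOT10 ends Dec 13 03:30 → clear.
SLOT6: starts Dec 13 16:30 at or after SLOT10 ends Dec 13 03:30 → clear.
SLOT7: starts Dec 13 23:00 at or after SLOT10 ends Dec 13 03:30 → clear.
SLOT8: starts Dec 14 05:30 at or after SLOT10 ends Dec 13 03:30 → clear.
SLOT9: starts Dec 14 12:00 at or after SLOT10 ends Dec 13 03:30 → clear.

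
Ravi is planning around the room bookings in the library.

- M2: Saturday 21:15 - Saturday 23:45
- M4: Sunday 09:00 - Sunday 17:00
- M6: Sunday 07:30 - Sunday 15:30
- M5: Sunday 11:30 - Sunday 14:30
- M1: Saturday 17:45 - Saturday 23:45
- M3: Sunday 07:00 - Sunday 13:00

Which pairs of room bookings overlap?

Sorted by start: M1, M2, M3, M6, M4, M5.
M2 starts before M1 ends → M1 and M2 overlap.
M3 starts after M1 ends — done with M1.
M3 starts after M2 ends — done with M2.
M6 starts before M3 ends → M3 and M6 overlap.
M4 starts before M3 ends → M3 and M4 overlap.
M5 starts before M3 ends → M3 and M5 overlap.
M4 starts before M6 ends → M6 and M4 overlap.
M5 starts before M6 ends → M6 and M5 overlap.
M5 starts before M4 ends → M4 and M5 overlap.

M1 & M2, M3 & M4, M3 & M5, M3 & M6, M4 & M5, M4 & M6, M5 & M6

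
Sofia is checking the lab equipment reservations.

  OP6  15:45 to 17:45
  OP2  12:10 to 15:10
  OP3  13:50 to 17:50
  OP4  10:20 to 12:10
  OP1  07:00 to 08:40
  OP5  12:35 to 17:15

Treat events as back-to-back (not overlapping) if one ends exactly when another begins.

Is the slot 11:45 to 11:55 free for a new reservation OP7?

No — it overlaps OP4

OP1: ends 08:40 at or before OP7 starts 11:45 → clear.
OP4: starts 10:20 before OP7 ends 11:55, and ends 12:10 after OP7 starts 11:45 → overlap.
OP2: starts 12:10 at or after OP7 ends 11:55 → clear.
OP5: starts 12:35 at or after OP7 ends 11:55 → clear.
OP3: starts 13:50 at or after OP7 ends 11:55 → clear.
OP6: starts 15:45 at or after OP7 ends 11:55 → clear.
OP7 overlaps OP4.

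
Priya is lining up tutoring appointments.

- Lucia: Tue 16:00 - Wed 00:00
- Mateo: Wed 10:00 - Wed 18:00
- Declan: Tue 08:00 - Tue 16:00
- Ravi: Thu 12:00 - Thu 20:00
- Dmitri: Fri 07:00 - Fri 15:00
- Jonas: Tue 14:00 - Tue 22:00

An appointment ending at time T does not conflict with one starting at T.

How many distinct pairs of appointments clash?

2

Check each pair: they overlap iff neither finishes before the other starts.
Sorted by start: Declan, Jonas, Lucia, Mateo, Ravi, Dmitri.
Jonas starts before Declan ends → Declan and Jonas overlap.
Lucia starts exactly when Declan ends (back-to-back, no overlap) — done with Declan.
Lucia starts before Jonas ends → Jonas and Lucia overlap.
Mateo starts after Jonas ends — done with Jonas.
Mateo starts after Lucia ends — done with Lucia.
Ravi starts after Mateo ends — done with Mateo.
Dmitri starts after Ravi ends.
Overlapping pairs: Declan & Jonas, Jonas & Lucia — 2 in total.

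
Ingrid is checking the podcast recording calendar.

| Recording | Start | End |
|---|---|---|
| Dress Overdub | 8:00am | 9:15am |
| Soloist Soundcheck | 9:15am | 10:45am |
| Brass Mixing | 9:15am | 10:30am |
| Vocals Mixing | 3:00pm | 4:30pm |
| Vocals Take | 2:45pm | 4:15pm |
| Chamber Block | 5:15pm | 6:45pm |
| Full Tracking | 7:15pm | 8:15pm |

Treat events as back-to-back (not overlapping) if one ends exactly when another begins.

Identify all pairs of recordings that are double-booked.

Brass Mixing & Soloist Soundcheck, Vocals Mixing & Vocals Take

Sorted by start: Dress Overdub, Soloist Soundcheck, Brass Mixing, Vocals Take, Vocals Mixing, Chamber Block, Full Tracking.
Soloist Soundcheck starts exactly when Dress Overdub ends (back-to-back, no overlap), so nothing later overlaps Dress Overdub either.
Brass Mixing starts before Soloist Soundcheck ends → Soloist Soundcheck and Brass Mixing overlap.
Vocals Take starts after Soloist Soundcheck ends, so nothing later overlaps Soloist Soundcheck either.
Vocals Take starts after Brass Mixing ends, so nothing later overlaps Brass Mixing either.
Vocals Mixing starts before Vocals Take ends → Vocals Take and Vocals Mixing overlap.
Chamber Block starts after Vocals Take ends, so nothing later overlaps Vocals Take either.
Chamber Block starts after Vocals Mixing ends, so nothing later overlaps Vocals Mixing either.
Full Tracking starts after Chamber Block ends.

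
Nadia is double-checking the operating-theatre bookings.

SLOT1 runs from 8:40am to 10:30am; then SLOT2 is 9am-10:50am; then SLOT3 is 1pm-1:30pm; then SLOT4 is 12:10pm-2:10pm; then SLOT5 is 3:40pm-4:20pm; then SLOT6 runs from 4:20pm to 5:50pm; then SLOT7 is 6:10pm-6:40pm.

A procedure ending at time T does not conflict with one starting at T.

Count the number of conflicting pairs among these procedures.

2

Check each pair: they overlap iff neither finishes before the other starts.
Sorted by start: SLOT1, SLOT2, SLOT4, SLOT3, SLOT5, SLOT6, SLOT7.
SLOT2 starts before SLOT1 ends → SLOT1 and SLOT2 overlap.
SLOT4 starts after SLOT1 ends, so nothing later overlaps SLOT1 either.
SLOT4 starts after SLOT2 ends, so nothing later overlaps SLOT2 either.
SLOT3 starts before SLOT4 ends → SLOT4 and SLOT3 overlap.
SLOT5 starts after SLOT4 ends, so nothing later overlaps SLOT4 either.
SLOT5 starts after SLOT3 ends, so nothing later overlaps SLOT3 either.
SLOT6 starts exactly when SLOT5 ends (back-to-back, no overlap), so nothing later overlaps SLOT5 either.
SLOT7 starts after SLOT6 ends.
Overlapping pairs: SLOT1 & SLOT2, SLOT3 & SLOT4 — 2 in total.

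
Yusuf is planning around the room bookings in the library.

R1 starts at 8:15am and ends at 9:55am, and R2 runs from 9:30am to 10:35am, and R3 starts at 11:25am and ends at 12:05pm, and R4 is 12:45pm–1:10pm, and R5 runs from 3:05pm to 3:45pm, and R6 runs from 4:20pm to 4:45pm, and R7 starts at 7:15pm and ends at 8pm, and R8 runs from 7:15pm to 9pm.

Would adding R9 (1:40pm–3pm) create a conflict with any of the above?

R1: ends 9:55am at or before R9 starts 1:40pm → clear.
R2: ends 10:35am at or before R9 starts 1:40pm → clear.
R3: ends 12:05pm at or before R9 starts 1:40pm → clear.
R4: ends 1:10pm at or before R9 starts 1:40pm → clear.
R5: starts 3:05pm at or after R9 ends 3pm → clear.
R6: starts 4:20pm at or after R9 ends 3pm → clear.
R7: starts 7:15pm at or after R9 ends 3pm → clear.
R8: starts 7:15pm at or after R9 ends 3pm → clear.

No — it doesn't clash with anything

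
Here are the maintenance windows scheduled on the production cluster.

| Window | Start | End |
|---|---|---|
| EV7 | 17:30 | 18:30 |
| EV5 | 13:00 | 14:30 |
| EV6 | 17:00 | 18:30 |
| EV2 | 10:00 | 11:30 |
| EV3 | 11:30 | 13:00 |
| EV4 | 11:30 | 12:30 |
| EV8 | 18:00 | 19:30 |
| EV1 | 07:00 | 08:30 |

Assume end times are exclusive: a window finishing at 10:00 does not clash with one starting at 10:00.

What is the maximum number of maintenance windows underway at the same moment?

Sweep the timeline, counting +1 at each start and −1 at each end (ends before starts at a tie):
07:00 start EV1 → 1
08:30 end EV1 → 0
10:00 start EV2 → 1
11:30 end EV2 → 0
11:30 start EV3 → 1
11:30 start EV4 → 2
12:30 end EV4 → 1
13:00 end EV3 → 0
13:00 start EV5 → 1
14:30 end EV5 → 0
17:00 start EV6 → 1
17:30 start EV7 → 2
18:00 start EV8 → 3
18:30 end EV6 → 2
18:30 end EV7 → 1
19:30 end EV8 → 0
Peak is 3, at 18:00 (EV6, EV7, EV8).

3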